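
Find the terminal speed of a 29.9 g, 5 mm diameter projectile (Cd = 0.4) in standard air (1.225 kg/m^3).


A = pi*(d/2)^2 = pi*(5/2000)^2 = 1.96350e-05 m^2
vt = sqrt(2mg/(Cd*rho*A)) = sqrt(2*0.0299*9.81/(0.4 * 1.225 * 1.96350e-05)) = 246.9 m/s

246.9 m/s


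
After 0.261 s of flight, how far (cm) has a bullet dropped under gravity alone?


drop = 0.5*g*t^2 = 0.5*9.81*0.261^2 = 0.334134 m ≈ 33.41 cm

33.41 cm


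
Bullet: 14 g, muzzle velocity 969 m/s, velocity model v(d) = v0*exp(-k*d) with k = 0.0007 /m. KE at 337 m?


v = v0*exp(-k*d) = 969*exp(-0.0007*337) = 765.374 m/s
E = 0.5*m*v^2 = 0.5*0.014*765.374^2 = 4101 J

4101 J


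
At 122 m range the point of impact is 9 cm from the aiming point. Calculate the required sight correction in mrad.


1 mrad subtends 1 cm per 10 m of range, so adj = error_cm / (dist_m / 10) = 9 / (122/10) = 0.7377 mrad

0.7377 mrad


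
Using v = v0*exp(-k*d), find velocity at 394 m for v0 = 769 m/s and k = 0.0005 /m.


v = v0*exp(-k*d) = 769*exp(-0.0005*394) = 631.5 m/s

631.5 m/s


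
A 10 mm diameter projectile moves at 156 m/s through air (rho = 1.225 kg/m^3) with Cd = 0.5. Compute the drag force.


A = pi*(d/2)^2 = pi*(10/2000)^2 = 7.85398e-05 m^2
Fd = 0.5*Cd*rho*A*v^2 = 0.5*0.5*1.225*7.85398e-05*156^2 = 0.5853 N

0.5853 N


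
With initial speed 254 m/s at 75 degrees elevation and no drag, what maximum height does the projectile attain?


H = (v0*sin(theta))^2 / (2g) = (254*sin(75°))^2 / (2*9.81) = 3068 m

3068 m


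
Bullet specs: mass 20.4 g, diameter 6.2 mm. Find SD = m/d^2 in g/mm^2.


SD = m/d^2 = 20.4/6.2^2 = 0.5307 g/mm^2

0.5307 g/mm^2


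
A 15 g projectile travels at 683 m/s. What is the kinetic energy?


E = 0.5*m*v^2 = 0.5*0.015*683^2 = 3499 J

3499 J


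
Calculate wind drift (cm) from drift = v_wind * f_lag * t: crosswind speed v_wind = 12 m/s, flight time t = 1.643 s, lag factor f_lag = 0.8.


drift = v_wind * lag * t = 12 * 0.8 * 1.643 = 15.7728 m ≈ 1577 cm

1577 cm


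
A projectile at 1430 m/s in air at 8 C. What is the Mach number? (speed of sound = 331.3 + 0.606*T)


a = 331.3 + 0.606*(8) = 336.148 m/s
M = v/a = 1430/336.148 = 4.254

4.254


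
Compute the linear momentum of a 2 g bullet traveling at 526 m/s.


p = m*v = 0.002*526 = 1.052 kg·m/s

1.052 kg·m/s


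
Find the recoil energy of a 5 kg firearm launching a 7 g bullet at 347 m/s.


v_r = m_p*v_p/m_gun = 0.007*347/5 = 0.4858 m/s, E_r = 0.5*m_gun*v_r^2 = 0.5*5*0.4858^2 = 0.59 J

0.59 J


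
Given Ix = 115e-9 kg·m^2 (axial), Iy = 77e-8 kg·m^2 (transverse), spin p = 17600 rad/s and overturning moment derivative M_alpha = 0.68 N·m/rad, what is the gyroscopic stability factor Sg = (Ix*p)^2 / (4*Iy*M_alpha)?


Sg = Ix^2 * p^2 / (4 * Iy * M_alpha) = (115e-9)^2 * 17600^2 / (4 * 77e-8 * 0.68) = 1.956

1.956


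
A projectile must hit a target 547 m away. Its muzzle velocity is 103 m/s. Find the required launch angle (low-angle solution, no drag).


sin(2*theta) = R*g/v0^2 = 547*9.81/103^2 = 0.505804, theta = arcsin(0.505804)/2 = 15.19°

15.19 degrees


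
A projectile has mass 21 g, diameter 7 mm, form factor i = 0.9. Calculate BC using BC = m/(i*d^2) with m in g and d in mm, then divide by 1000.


BC = m/(i*d^2*1000) = 21/(0.9 * 7^2 * 1000) = 0.0004762

0.0004762


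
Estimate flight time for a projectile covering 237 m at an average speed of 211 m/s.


t = d/v = 237/211 = 1.123 s

1.123 s


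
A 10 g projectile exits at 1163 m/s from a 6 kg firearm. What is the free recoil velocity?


v_recoil = m_p * v_p / m_gun = 0.01 * 1163 / 6 = 1.938 m/s

1.938 m/s


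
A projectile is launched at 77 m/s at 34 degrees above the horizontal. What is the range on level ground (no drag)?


R = v0^2 * sin(2*theta) / g = 77^2 * sin(2*34°) / 9.81 = 560.4 m

560.4 m


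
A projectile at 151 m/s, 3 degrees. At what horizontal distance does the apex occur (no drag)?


R = v0^2*sin(2*theta)/g = 151^2*sin(2*3°)/9.81 = 242.951 m
apex_dist = R/2 = 242.951/2 = 121.5 m

121.5 m


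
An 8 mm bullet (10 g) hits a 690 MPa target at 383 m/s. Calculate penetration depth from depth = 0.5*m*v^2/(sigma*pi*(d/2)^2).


A = pi*(d/2)^2 = pi*(8/2)^2 = 50.2655 mm^2
E = 0.5*m*v^2 = 0.5*0.01*383^2 = 733.445 J
depth = E/(sigma*A) = 733.445 J / (690 MPa * 50.2655 mm^2) = 733.445/(690 * 50.2655) m = 0.021147 m ≈ 21.15 mm

21.15 mm


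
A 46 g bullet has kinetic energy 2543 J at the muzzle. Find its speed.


v = sqrt(2*E/m) = sqrt(2*2543/0.046) = 332.5 m/s

332.5 m/s


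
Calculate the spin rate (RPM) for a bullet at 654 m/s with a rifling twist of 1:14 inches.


twist_m = 14*0.0254 = 0.3556 m
spin = v/twist = 654/0.3556 = 1839.145 rev/s
RPM = spin*60 = 1839.145*60 ≈ 110349 RPM

110349 RPM


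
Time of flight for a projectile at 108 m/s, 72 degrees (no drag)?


T = 2*v0*sin(theta)/g = 2*108*sin(72°)/9.81 = 20.94 s

20.94 s


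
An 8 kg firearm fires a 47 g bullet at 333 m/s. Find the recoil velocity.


v_recoil = m_p * v_p / m_gun = 0.047 * 333 / 8 = 1.956 m/s

1.956 m/s


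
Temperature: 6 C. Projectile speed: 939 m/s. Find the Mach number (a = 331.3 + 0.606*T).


a = 331.3 + 0.606*(6) = 334.936 m/s
M = v/a = 939/334.936 = 2.804

2.804


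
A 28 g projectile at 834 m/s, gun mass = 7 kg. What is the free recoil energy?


v_r = m_p*v_p/m_gun = 0.028*834/7 = 3.336 m/s, E_r = 0.5*m_gun*v_r^2 = 0.5*7*3.336^2 = 38.95 J

38.95 J


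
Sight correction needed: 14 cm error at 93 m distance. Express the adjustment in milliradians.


1 mrad subtends 1 cm per 10 m of range, so adj = error_cm / (dist_m / 10) = 14 / (93/10) = 1.505 mrad

1.505 mrad


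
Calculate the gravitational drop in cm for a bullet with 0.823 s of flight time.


drop = 0.5*g*t^2 = 0.5*9.81*0.823^2 = 3.3223 m ≈ 332.2 cm

332.2 cm


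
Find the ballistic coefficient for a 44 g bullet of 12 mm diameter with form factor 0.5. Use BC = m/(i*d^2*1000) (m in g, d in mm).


BC = m/(i*d^2*1000) = 44/(0.5 * 12^2 * 1000) = 0.0006111

0.0006111


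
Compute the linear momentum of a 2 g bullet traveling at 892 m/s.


p = m*v = 0.002*892 = 1.784 kg·m/s

1.784 kg·m/s


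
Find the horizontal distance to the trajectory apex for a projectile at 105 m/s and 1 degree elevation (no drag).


R = v0^2*sin(2*theta)/g = 105^2*sin(2*1°)/9.81 = 39.2219 m
apex_dist = R/2 = 39.2219/2 = 19.61 m

19.61 m


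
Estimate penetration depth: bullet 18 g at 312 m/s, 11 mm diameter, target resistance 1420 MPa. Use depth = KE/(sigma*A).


A = pi*(d/2)^2 = pi*(11/2)^2 = 95.0332 mm^2
E = 0.5*m*v^2 = 0.5*0.018*312^2 = 876.096 J
depth = E/(sigma*A) = 876.096 J / (1420 MPa * 95.0332 mm^2) = 876.096/(1420 * 95.0332) m = 0.00649214 m ≈ 6.492 mm

6.492 mm


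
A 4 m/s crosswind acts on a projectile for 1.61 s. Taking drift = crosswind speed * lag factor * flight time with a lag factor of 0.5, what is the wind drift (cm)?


drift = v_wind * lag * t = 4 * 0.5 * 1.61 = 3.22 m ≈ 322 cm

322 cm


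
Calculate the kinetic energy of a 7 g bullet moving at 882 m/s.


E = 0.5*m*v^2 = 0.5*0.007*882^2 = 2723 J

2723 J


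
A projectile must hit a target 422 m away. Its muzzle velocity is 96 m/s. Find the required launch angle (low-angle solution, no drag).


sin(2*theta) = R*g/v0^2 = 422*9.81/96^2 = 0.449199, theta = arcsin(0.449199)/2 = 13.35°

13.35 degrees


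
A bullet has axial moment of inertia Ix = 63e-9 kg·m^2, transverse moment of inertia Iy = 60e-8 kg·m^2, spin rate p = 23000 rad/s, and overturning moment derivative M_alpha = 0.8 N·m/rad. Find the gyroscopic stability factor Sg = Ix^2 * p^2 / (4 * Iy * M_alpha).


Sg = Ix^2 * p^2 / (4 * Iy * M_alpha) = (63e-9)^2 * 23000^2 / (4 * 60e-8 * 0.8) = 1.094

1.094


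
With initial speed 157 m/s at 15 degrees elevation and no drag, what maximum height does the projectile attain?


H = (v0*sin(theta))^2 / (2g) = (157*sin(15°))^2 / (2*9.81) = 84.16 m

84.16 m


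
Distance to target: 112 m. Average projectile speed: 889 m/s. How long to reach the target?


t = d/v = 112/889 = 0.126 s

0.126 s


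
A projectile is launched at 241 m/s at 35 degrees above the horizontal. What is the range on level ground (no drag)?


R = v0^2 * sin(2*theta) / g = 241^2 * sin(2*35°) / 9.81 = 5564 m

5564 m


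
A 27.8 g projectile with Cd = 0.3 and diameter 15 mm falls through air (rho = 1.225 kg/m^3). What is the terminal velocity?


A = pi*(d/2)^2 = pi*(15/2000)^2 = 1.76715e-04 m^2
vt = sqrt(2mg/(Cd*rho*A)) = sqrt(2*0.0278*9.81/(0.3 * 1.225 * 1.76715e-04)) = 91.64 m/s

91.64 m/s


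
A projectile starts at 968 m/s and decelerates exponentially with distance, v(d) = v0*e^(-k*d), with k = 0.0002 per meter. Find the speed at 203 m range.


v = v0*exp(-k*d) = 968*exp(-0.0002*203) = 929.5 m/s

929.5 m/s


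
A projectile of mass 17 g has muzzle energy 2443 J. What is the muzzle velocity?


v = sqrt(2*E/m) = sqrt(2*2443/0.017) = 536.1 m/s

536.1 m/s


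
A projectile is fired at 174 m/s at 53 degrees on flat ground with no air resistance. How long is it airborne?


T = 2*v0*sin(theta)/g = 2*174*sin(53°)/9.81 = 28.33 s

28.33 s


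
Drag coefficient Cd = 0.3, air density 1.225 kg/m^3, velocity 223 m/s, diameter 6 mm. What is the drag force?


A = pi*(d/2)^2 = pi*(6/2000)^2 = 2.82743e-05 m^2
Fd = 0.5*Cd*rho*A*v^2 = 0.5*0.3*1.225*2.82743e-05*223^2 = 0.2584 N

0.2584 N


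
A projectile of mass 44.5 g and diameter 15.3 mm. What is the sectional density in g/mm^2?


SD = m/d^2 = 44.5/15.3^2 = 0.1901 g/mm^2

0.1901 g/mm^2


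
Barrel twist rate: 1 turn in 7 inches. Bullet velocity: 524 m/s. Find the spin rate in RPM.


twist_m = 7*0.0254 = 0.1778 m
spin = v/twist = 524/0.1778 = 2947.132 rev/s
RPM = spin*60 = 2947.132*60 ≈ 176828 RPM

176828 RPM


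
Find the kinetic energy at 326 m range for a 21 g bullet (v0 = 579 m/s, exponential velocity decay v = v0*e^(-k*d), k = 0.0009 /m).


v = v0*exp(-k*d) = 579*exp(-0.0009*326) = 431.774 m/s
E = 0.5*m*v^2 = 0.5*0.021*431.774^2 = 1958 J

1958 J


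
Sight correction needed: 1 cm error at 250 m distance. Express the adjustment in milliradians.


1 mrad subtends 1 cm per 10 m of range, so adj = error_cm / (dist_m / 10) = 1 / (250/10) = 0.04 mrad

0.04 mrad


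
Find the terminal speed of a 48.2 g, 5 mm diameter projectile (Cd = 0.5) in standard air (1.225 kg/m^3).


A = pi*(d/2)^2 = pi*(5/2000)^2 = 1.96350e-05 m^2
vt = sqrt(2mg/(Cd*rho*A)) = sqrt(2*0.0482*9.81/(0.5 * 1.225 * 1.96350e-05)) = 280.4 m/s

280.4 m/s


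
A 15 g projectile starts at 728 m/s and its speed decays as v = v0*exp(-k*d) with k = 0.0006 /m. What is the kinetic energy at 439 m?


v = v0*exp(-k*d) = 728*exp(-0.0006*439) = 559.42 m/s
E = 0.5*m*v^2 = 0.5*0.015*559.42^2 = 2347 J

2347 J


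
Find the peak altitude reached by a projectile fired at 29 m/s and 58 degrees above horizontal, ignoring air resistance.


H = (v0*sin(theta))^2 / (2g) = (29*sin(58°))^2 / (2*9.81) = 30.83 m

30.83 m


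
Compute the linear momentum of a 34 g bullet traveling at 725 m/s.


p = m*v = 0.034*725 = 24.65 kg·m/s

24.65 kg·m/s


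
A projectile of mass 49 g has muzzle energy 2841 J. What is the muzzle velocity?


v = sqrt(2*E/m) = sqrt(2*2841/0.049) = 340.5 m/s

340.5 m/s


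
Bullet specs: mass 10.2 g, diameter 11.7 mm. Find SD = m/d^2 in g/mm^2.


SD = m/d^2 = 10.2/11.7^2 = 0.07451 g/mm^2

0.07451 g/mm^2


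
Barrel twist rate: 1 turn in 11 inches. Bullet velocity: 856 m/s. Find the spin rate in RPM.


twist_m = 11*0.0254 = 0.2794 m
spin = v/twist = 856/0.2794 = 3063.708 rev/s
RPM = spin*60 = 3063.708*60 ≈ 183822 RPM

183822 RPM


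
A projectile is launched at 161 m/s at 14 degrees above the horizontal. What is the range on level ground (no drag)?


R = v0^2 * sin(2*theta) / g = 161^2 * sin(2*14°) / 9.81 = 1240 m

1240 m


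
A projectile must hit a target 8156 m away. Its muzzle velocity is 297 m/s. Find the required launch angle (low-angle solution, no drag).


sin(2*theta) = R*g/v0^2 = 8156*9.81/297^2 = 0.907054, theta = arcsin(0.907054)/2 = 32.55°

32.55 degrees


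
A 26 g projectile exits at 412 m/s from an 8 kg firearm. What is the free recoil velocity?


v_recoil = m_p * v_p / m_gun = 0.026 * 412 / 8 = 1.339 m/s

1.339 m/s


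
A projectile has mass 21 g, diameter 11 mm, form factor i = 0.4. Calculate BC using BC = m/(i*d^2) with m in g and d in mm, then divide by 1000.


BC = m/(i*d^2*1000) = 21/(0.4 * 11^2 * 1000) = 0.0004339

0.0004339


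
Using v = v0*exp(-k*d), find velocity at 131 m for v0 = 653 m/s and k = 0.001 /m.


v = v0*exp(-k*d) = 653*exp(-0.001*131) = 572.8 m/s

572.8 m/s


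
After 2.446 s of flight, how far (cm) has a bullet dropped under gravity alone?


drop = 0.5*g*t^2 = 0.5*9.81*2.446^2 = 29.3462 m ≈ 2935 cm

2935 cm


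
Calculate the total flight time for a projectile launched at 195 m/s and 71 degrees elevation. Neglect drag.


T = 2*v0*sin(theta)/g = 2*195*sin(71°)/9.81 = 37.59 s

37.59 s


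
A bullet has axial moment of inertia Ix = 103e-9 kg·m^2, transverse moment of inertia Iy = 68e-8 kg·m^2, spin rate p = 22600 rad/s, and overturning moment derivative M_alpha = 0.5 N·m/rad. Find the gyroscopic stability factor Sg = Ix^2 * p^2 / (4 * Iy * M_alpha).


Sg = Ix^2 * p^2 / (4 * Iy * M_alpha) = (103e-9)^2 * 22600^2 / (4 * 68e-8 * 0.5) = 3.984

3.984


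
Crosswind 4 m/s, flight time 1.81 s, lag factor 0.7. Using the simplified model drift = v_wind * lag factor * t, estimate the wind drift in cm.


drift = v_wind * lag * t = 4 * 0.7 * 1.81 = 5.068 m ≈ 506.8 cm

506.8 cm


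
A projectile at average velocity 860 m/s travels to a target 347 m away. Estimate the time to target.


t = d/v = 347/860 = 0.4035 s

0.4035 s


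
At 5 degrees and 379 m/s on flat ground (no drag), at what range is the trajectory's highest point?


R = v0^2*sin(2*theta)/g = 379^2*sin(2*5°)/9.81 = 2542.61 m
apex_dist = R/2 = 2542.61/2 = 1271 m

1271 m


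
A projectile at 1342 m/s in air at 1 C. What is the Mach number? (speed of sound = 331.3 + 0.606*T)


a = 331.3 + 0.606*(1) = 331.906 m/s
M = v/a = 1342/331.906 = 4.043

4.043


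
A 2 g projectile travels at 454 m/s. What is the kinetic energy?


E = 0.5*m*v^2 = 0.5*0.002*454^2 = 206.1 J

206.1 J


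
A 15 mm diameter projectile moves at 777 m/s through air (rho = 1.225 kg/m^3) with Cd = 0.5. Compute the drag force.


A = pi*(d/2)^2 = pi*(15/2000)^2 = 1.76715e-04 m^2
Fd = 0.5*Cd*rho*A*v^2 = 0.5*0.5*1.225*1.76715e-04*777^2 = 32.67 N

32.67 N


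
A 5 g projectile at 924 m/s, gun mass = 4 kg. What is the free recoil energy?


v_r = m_p*v_p/m_gun = 0.005*924/4 = 1.155 m/s, E_r = 0.5*m_gun*v_r^2 = 0.5*4*1.155^2 = 2.668 J

2.668 J


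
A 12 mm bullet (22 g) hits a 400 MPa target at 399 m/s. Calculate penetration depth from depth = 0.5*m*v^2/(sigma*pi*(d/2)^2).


A = pi*(d/2)^2 = pi*(12/2)^2 = 113.097 mm^2
E = 0.5*m*v^2 = 0.5*0.022*399^2 = 1751.21 J
depth = E/(sigma*A) = 1751.21 J / (400 MPa * 113.097 mm^2) = 1751.21/(400 * 113.097) m = 0.0387103 m ≈ 38.71 mm

38.71 mm


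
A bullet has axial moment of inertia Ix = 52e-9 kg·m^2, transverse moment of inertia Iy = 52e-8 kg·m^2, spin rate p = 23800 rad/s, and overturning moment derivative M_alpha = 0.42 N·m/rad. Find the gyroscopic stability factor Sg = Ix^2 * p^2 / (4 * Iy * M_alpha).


Sg = Ix^2 * p^2 / (4 * Iy * M_alpha) = (52e-9)^2 * 23800^2 / (4 * 52e-8 * 0.42) = 1.753

1.753


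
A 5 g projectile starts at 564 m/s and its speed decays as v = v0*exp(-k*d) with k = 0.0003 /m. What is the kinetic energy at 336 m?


v = v0*exp(-k*d) = 564*exp(-0.0003*336) = 509.92 m/s
E = 0.5*m*v^2 = 0.5*0.005*509.92^2 = 650 J

650 J


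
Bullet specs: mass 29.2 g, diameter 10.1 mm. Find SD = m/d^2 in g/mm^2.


SD = m/d^2 = 29.2/10.1^2 = 0.2862 g/mm^2

0.2862 g/mm^2


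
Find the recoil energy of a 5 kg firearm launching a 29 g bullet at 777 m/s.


v_r = m_p*v_p/m_gun = 0.029*777/5 = 4.5066 m/s, E_r = 0.5*m_gun*v_r^2 = 0.5*5*4.5066^2 = 50.77 J

50.77 J


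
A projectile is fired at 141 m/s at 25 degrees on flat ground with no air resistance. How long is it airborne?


T = 2*v0*sin(theta)/g = 2*141*sin(25°)/9.81 = 12.15 s

12.15 s


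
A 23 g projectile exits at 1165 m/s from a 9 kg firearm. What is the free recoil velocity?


v_recoil = m_p * v_p / m_gun = 0.023 * 1165 / 9 = 2.977 m/s

2.977 m/s


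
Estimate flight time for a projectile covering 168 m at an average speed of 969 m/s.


t = d/v = 168/969 = 0.1734 s

0.1734 s


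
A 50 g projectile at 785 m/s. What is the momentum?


p = m*v = 0.05*785 = 39.25 kg·m/s

39.25 kg·m/s


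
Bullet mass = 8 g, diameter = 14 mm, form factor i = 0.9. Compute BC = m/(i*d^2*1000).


BC = m/(i*d^2*1000) = 8/(0.9 * 14^2 * 1000) = 4.535e-05

4.535e-05


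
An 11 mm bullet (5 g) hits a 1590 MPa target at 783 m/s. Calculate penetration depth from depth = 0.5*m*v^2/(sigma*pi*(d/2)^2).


A = pi*(d/2)^2 = pi*(11/2)^2 = 95.0332 mm^2
E = 0.5*m*v^2 = 0.5*0.005*783^2 = 1532.72 J
depth = E/(sigma*A) = 1532.72 J / (1590 MPa * 95.0332 mm^2) = 1532.72/(1590 * 95.0332) m = 0.0101436 m ≈ 10.14 mm

10.14 mm


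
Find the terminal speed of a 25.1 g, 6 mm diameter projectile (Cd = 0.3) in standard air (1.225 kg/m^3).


A = pi*(d/2)^2 = pi*(6/2000)^2 = 2.82743e-05 m^2
vt = sqrt(2mg/(Cd*rho*A)) = sqrt(2*0.0251*9.81/(0.3 * 1.225 * 2.82743e-05)) = 217.7 m/s

217.7 m/s


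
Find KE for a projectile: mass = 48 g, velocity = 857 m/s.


E = 0.5*m*v^2 = 0.5*0.048*857^2 = 17627 J

17627 J


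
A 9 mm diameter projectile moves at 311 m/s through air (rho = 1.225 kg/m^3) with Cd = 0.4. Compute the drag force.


A = pi*(d/2)^2 = pi*(9/2000)^2 = 6.36173e-05 m^2
Fd = 0.5*Cd*rho*A*v^2 = 0.5*0.4*1.225*6.36173e-05*311^2 = 1.508 N

1.508 N


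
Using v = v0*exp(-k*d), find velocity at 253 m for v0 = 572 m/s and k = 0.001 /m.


v = v0*exp(-k*d) = 572*exp(-0.001*253) = 444.1 m/s

444.1 m/s


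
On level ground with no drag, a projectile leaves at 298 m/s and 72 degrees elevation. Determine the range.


R = v0^2 * sin(2*theta) / g = 298^2 * sin(2*72°) / 9.81 = 5321 m

5321 m


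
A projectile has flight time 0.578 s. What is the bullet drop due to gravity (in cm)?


drop = 0.5*g*t^2 = 0.5*9.81*0.578^2 = 1.63868 m ≈ 163.9 cm

163.9 cm


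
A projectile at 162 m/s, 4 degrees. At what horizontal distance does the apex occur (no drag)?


R = v0^2*sin(2*theta)/g = 162^2*sin(2*4°)/9.81 = 372.32 m
apex_dist = R/2 = 372.32/2 = 186.2 m

186.2 m


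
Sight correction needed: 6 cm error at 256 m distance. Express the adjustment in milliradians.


1 mrad subtends 1 cm per 10 m of range, so adj = error_cm / (dist_m / 10) = 6 / (256/10) = 0.2344 mrad

0.2344 mrad


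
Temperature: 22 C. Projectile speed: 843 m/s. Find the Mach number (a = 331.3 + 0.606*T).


a = 331.3 + 0.606*(22) = 344.632 m/s
M = v/a = 843/344.632 = 2.446

2.446


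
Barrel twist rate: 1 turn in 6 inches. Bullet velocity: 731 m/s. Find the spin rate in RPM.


twist_m = 6*0.0254 = 0.1524 m
spin = v/twist = 731/0.1524 = 4796.588 rev/s
RPM = spin*60 = 4796.588*60 ≈ 287795 RPM

287795 RPM


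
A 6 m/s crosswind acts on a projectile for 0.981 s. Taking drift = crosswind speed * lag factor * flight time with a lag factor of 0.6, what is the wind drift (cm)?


drift = v_wind * lag * t = 6 * 0.6 * 0.981 = 3.5316 m ≈ 353.2 cm

353.2 cm


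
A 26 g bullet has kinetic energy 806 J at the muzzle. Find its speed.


v = sqrt(2*E/m) = sqrt(2*806/0.026) = 249 m/s

249 m/s


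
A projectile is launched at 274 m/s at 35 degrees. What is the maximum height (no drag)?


H = (v0*sin(theta))^2 / (2g) = (274*sin(35°))^2 / (2*9.81) = 1259 m

1259 m


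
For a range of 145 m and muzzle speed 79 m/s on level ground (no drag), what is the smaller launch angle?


sin(2*theta) = R*g/v0^2 = 145*9.81/79^2 = 0.22792, theta = arcsin(0.22792)/2 = 6.587°

6.587 degrees


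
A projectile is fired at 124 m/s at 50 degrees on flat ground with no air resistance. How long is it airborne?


T = 2*v0*sin(theta)/g = 2*124*sin(50°)/9.81 = 19.37 s

19.37 s


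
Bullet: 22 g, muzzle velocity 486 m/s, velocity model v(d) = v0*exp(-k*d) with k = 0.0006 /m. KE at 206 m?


v = v0*exp(-k*d) = 486*exp(-0.0006*206) = 429.494 m/s
E = 0.5*m*v^2 = 0.5*0.022*429.494^2 = 2029 J

2029 J


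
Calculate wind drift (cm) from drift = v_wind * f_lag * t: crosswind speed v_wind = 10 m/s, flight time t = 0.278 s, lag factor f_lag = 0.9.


drift = v_wind * lag * t = 10 * 0.9 * 0.278 = 2.502 m ≈ 250.2 cm

250.2 cm


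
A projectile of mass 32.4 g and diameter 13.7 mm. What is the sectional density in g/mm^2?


SD = m/d^2 = 32.4/13.7^2 = 0.1726 g/mm^2

0.1726 g/mm^2


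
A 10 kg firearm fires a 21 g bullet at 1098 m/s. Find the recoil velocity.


v_recoil = m_p * v_p / m_gun = 0.021 * 1098 / 10 = 2.306 m/s

2.306 m/s


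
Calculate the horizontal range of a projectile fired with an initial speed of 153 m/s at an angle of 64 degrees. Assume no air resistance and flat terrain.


R = v0^2 * sin(2*theta) / g = 153^2 * sin(2*64°) / 9.81 = 1880 m

1880 m


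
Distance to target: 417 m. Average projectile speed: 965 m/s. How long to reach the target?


t = d/v = 417/965 = 0.4321 s

0.4321 s


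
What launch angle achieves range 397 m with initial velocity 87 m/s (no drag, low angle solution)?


sin(2*theta) = R*g/v0^2 = 397*9.81/87^2 = 0.514542, theta = arcsin(0.514542)/2 = 15.48°

15.48 degrees


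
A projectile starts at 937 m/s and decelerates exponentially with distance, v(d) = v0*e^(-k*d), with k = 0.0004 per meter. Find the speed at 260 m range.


v = v0*exp(-k*d) = 937*exp(-0.0004*260) = 844.4 m/s

844.4 m/s


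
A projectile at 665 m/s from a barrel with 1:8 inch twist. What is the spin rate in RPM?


twist_m = 8*0.0254 = 0.2032 m
spin = v/twist = 665/0.2032 = 3272.638 rev/s
RPM = spin*60 = 3272.638*60 ≈ 196358 RPM

196358 RPM


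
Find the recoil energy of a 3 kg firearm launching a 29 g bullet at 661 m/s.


v_r = m_p*v_p/m_gun = 0.029*661/3 = 6.38967 m/s, E_r = 0.5*m_gun*v_r^2 = 0.5*3*6.38967^2 = 61.24 J

61.24 J


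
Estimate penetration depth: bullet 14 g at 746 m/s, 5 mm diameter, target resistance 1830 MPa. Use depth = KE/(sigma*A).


A = pi*(d/2)^2 = pi*(5/2)^2 = 19.635 mm^2
E = 0.5*m*v^2 = 0.5*0.014*746^2 = 3895.61 J
depth = E/(sigma*A) = 3895.61 J / (1830 MPa * 19.635 mm^2) = 3895.61/(1830 * 19.635) m = 0.108416 m ≈ 108.4 mm

108.4 mm


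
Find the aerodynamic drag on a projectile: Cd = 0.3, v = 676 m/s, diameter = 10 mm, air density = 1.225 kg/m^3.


A = pi*(d/2)^2 = pi*(10/2000)^2 = 7.85398e-05 m^2
Fd = 0.5*Cd*rho*A*v^2 = 0.5*0.3*1.225*7.85398e-05*676^2 = 6.595 N

6.595 N


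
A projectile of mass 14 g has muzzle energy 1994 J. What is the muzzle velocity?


v = sqrt(2*E/m) = sqrt(2*1994/0.014) = 533.7 m/s

533.7 m/s


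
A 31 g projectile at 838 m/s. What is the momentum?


p = m*v = 0.031*838 = 25.98 kg·m/s

25.98 kg·m/s


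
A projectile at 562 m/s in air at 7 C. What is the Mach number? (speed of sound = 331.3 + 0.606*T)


a = 331.3 + 0.606*(7) = 335.542 m/s
M = v/a = 562/335.542 = 1.675

1.675


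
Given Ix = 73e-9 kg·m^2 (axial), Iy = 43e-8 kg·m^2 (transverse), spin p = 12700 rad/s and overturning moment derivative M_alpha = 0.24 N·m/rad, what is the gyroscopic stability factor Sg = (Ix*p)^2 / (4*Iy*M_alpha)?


Sg = Ix^2 * p^2 / (4 * Iy * M_alpha) = (73e-9)^2 * 12700^2 / (4 * 43e-8 * 0.24) = 2.082

2.082


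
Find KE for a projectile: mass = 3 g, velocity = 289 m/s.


E = 0.5*m*v^2 = 0.5*0.003*289^2 = 125.3 J

125.3 J


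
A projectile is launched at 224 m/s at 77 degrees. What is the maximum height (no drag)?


H = (v0*sin(theta))^2 / (2g) = (224*sin(77°))^2 / (2*9.81) = 2428 m

2428 m


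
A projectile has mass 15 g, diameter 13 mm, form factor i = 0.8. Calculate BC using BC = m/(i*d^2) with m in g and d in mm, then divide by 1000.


BC = m/(i*d^2*1000) = 15/(0.8 * 13^2 * 1000) = 0.0001109

0.0001109


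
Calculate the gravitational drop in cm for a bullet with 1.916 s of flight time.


drop = 0.5*g*t^2 = 0.5*9.81*1.916^2 = 18.0065 m ≈ 1801 cm

1801 cm


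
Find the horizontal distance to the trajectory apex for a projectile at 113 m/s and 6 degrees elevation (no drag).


R = v0^2*sin(2*theta)/g = 113^2*sin(2*6°)/9.81 = 270.624 m
apex_dist = R/2 = 270.624/2 = 135.3 m

135.3 m


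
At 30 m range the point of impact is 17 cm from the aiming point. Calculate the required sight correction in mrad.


1 mrad subtends 1 cm per 10 m of range, so adj = error_cm / (dist_m / 10) = 17 / (30/10) = 5.667 mrad

5.667 mrad


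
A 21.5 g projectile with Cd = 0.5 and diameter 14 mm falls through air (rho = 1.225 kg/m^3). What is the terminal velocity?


A = pi*(d/2)^2 = pi*(14/2000)^2 = 1.53938e-04 m^2
vt = sqrt(2mg/(Cd*rho*A)) = sqrt(2*0.0215*9.81/(0.5 * 1.225 * 1.53938e-04)) = 66.89 m/s

66.89 m/s


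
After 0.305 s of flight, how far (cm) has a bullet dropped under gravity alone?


drop = 0.5*g*t^2 = 0.5*9.81*0.305^2 = 0.456288 m ≈ 45.63 cm

45.63 cm


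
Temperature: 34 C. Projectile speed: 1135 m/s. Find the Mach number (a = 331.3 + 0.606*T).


a = 331.3 + 0.606*(34) = 351.904 m/s
M = v/a = 1135/351.904 = 3.225

3.225


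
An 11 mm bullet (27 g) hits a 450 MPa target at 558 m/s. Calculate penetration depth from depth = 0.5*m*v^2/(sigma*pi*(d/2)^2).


A = pi*(d/2)^2 = pi*(11/2)^2 = 95.0332 mm^2
E = 0.5*m*v^2 = 0.5*0.027*558^2 = 4203.41 J
depth = E/(sigma*A) = 4203.41 J / (450 MPa * 95.0332 mm^2) = 4203.41/(450 * 95.0332) m = 0.0982911 m ≈ 98.29 mm

98.29 mm


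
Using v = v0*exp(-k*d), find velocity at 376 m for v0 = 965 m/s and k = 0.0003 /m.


v = v0*exp(-k*d) = 965*exp(-0.0003*376) = 862.1 m/s

862.1 m/s


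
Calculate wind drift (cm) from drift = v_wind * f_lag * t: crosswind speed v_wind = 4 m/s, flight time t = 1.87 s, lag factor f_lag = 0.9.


drift = v_wind * lag * t = 4 * 0.9 * 1.87 = 6.732 m ≈ 673.2 cm

673.2 cm


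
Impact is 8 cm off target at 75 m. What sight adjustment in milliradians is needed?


1 mrad subtends 1 cm per 10 m of range, so adj = error_cm / (dist_m / 10) = 8 / (75/10) = 1.067 mrad

1.067 mrad


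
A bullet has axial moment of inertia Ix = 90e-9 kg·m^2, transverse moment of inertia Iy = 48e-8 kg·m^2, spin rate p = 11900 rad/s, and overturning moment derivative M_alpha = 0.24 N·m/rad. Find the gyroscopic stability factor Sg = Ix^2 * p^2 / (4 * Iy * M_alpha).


Sg = Ix^2 * p^2 / (4 * Iy * M_alpha) = (90e-9)^2 * 11900^2 / (4 * 48e-8 * 0.24) = 2.489

2.489


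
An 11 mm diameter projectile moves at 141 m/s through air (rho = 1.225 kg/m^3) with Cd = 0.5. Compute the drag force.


A = pi*(d/2)^2 = pi*(11/2000)^2 = 9.50332e-05 m^2
Fd = 0.5*Cd*rho*A*v^2 = 0.5*0.5*1.225*9.50332e-05*141^2 = 0.5786 N

0.5786 N


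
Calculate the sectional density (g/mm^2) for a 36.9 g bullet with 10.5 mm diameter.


SD = m/d^2 = 36.9/10.5^2 = 0.3347 g/mm^2

0.3347 g/mm^2


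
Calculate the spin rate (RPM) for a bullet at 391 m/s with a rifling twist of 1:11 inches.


twist_m = 11*0.0254 = 0.2794 m
spin = v/twist = 391/0.2794 = 1399.427 rev/s
RPM = spin*60 = 1399.427*60 ≈ 83966 RPM

83966 RPM


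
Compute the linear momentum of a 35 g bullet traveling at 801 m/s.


p = m*v = 0.035*801 = 28.04 kg·m/s

28.04 kg·m/s


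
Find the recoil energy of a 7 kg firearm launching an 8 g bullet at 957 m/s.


v_r = m_p*v_p/m_gun = 0.008*957/7 = 1.09371 m/s, E_r = 0.5*m_gun*v_r^2 = 0.5*7*1.09371^2 = 4.187 J

4.187 J


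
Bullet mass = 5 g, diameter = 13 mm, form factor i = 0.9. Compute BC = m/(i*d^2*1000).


BC = m/(i*d^2*1000) = 5/(0.9 * 13^2 * 1000) = 3.287e-05

3.287e-05


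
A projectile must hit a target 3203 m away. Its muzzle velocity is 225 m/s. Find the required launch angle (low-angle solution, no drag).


sin(2*theta) = R*g/v0^2 = 3203*9.81/225^2 = 0.62067, theta = arcsin(0.62067)/2 = 19.18°

19.18 degrees


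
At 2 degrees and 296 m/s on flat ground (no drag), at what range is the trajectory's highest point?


R = v0^2*sin(2*theta)/g = 296^2*sin(2*2°)/9.81 = 623.016 m
apex_dist = R/2 = 623.016/2 = 311.5 m

311.5 m


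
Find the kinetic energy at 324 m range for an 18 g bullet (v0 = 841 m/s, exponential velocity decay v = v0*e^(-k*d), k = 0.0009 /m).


v = v0*exp(-k*d) = 841*exp(-0.0009*324) = 628.284 m/s
E = 0.5*m*v^2 = 0.5*0.018*628.284^2 = 3553 J

3553 J


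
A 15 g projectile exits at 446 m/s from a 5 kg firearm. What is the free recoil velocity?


v_recoil = m_p * v_p / m_gun = 0.015 * 446 / 5 = 1.338 m/s

1.338 m/s


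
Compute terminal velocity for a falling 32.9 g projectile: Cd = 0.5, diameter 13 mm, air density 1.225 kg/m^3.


A = pi*(d/2)^2 = pi*(13/2000)^2 = 1.32732e-04 m^2
vt = sqrt(2mg/(Cd*rho*A)) = sqrt(2*0.0329*9.81/(0.5 * 1.225 * 1.32732e-04)) = 89.11 m/s

89.11 m/s


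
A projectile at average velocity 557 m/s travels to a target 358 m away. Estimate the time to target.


t = d/v = 358/557 = 0.6427 s

0.6427 s


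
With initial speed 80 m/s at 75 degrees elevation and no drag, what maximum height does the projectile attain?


H = (v0*sin(theta))^2 / (2g) = (80*sin(75°))^2 / (2*9.81) = 304.3 m

304.3 m


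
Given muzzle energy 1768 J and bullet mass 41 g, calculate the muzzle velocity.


v = sqrt(2*E/m) = sqrt(2*1768/0.041) = 293.7 m/s

293.7 m/s


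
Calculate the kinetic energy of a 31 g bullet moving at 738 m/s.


E = 0.5*m*v^2 = 0.5*0.031*738^2 = 8442 J

8442 J


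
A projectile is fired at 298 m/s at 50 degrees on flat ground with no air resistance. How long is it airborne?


T = 2*v0*sin(theta)/g = 2*298*sin(50°)/9.81 = 46.54 s

46.54 s


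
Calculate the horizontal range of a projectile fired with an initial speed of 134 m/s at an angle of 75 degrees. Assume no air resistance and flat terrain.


R = v0^2 * sin(2*theta) / g = 134^2 * sin(2*75°) / 9.81 = 915.2 m

915.2 m


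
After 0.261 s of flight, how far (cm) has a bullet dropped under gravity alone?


drop = 0.5*g*t^2 = 0.5*9.81*0.261^2 = 0.334134 m ≈ 33.41 cm

33.41 cm


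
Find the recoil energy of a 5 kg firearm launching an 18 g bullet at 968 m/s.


v_r = m_p*v_p/m_gun = 0.018*968/5 = 3.4848 m/s, E_r = 0.5*m_gun*v_r^2 = 0.5*5*3.4848^2 = 30.36 J

30.36 J


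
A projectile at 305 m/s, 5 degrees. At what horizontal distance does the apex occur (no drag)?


R = v0^2*sin(2*theta)/g = 305^2*sin(2*5°)/9.81 = 1646.65 m
apex_dist = R/2 = 1646.65/2 = 823.3 m

823.3 m


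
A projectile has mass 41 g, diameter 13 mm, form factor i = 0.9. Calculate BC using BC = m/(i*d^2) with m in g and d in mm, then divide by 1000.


BC = m/(i*d^2*1000) = 41/(0.9 * 13^2 * 1000) = 0.0002696

0.0002696


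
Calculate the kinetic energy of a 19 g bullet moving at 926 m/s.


E = 0.5*m*v^2 = 0.5*0.019*926^2 = 8146 J

8146 J


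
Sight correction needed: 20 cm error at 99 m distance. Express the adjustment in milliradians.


1 mrad subtends 1 cm per 10 m of range, so adj = error_cm / (dist_m / 10) = 20 / (99/10) = 2.02 mrad

2.02 mrad


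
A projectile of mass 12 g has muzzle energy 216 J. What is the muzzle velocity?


v = sqrt(2*E/m) = sqrt(2*216/0.012) = 189.7 m/s

189.7 m/s


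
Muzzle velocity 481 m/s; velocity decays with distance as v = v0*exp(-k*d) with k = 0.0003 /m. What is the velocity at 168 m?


v = v0*exp(-k*d) = 481*exp(-0.0003*168) = 457.4 m/s

457.4 m/s


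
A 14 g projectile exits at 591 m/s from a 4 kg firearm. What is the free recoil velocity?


v_recoil = m_p * v_p / m_gun = 0.014 * 591 / 4 = 2.069 m/s

2.069 m/s


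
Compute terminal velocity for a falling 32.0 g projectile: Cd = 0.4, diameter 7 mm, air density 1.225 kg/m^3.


A = pi*(d/2)^2 = pi*(7/2000)^2 = 3.84845e-05 m^2
vt = sqrt(2mg/(Cd*rho*A)) = sqrt(2*0.032*9.81/(0.4 * 1.225 * 3.84845e-05)) = 182.5 m/s

182.5 m/s


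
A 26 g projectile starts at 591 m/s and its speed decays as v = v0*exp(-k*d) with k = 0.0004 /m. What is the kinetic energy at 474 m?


v = v0*exp(-k*d) = 591*exp(-0.0004*474) = 488.928 m/s
E = 0.5*m*v^2 = 0.5*0.026*488.928^2 = 3108 J

3108 J


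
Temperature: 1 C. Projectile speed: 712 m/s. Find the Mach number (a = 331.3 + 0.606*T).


a = 331.3 + 0.606*(1) = 331.906 m/s
M = v/a = 712/331.906 = 2.145

2.145


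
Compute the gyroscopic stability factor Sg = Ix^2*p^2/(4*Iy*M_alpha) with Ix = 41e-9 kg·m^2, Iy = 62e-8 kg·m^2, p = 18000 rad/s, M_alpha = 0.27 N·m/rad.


Sg = Ix^2 * p^2 / (4 * Iy * M_alpha) = (41e-9)^2 * 18000^2 / (4 * 62e-8 * 0.27) = 0.8134

0.8134


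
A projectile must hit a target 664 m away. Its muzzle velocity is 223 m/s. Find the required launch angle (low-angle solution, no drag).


sin(2*theta) = R*g/v0^2 = 664*9.81/223^2 = 0.130987, theta = arcsin(0.130987)/2 = 3.763°

3.763 degrees


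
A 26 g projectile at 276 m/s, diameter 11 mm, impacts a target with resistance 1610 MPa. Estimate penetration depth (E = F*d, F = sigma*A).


A = pi*(d/2)^2 = pi*(11/2)^2 = 95.0332 mm^2
E = 0.5*m*v^2 = 0.5*0.026*276^2 = 990.288 J
depth = E/(sigma*A) = 990.288 J / (1610 MPa * 95.0332 mm^2) = 990.288/(1610 * 95.0332) m = 0.00647233 m ≈ 6.472 mm

6.472 mm


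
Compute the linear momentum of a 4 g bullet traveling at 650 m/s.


p = m*v = 0.004*650 = 2.6 kg·m/s

2.6 kg·m/s


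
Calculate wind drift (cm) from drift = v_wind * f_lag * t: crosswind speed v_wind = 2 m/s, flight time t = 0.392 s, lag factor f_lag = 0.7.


drift = v_wind * lag * t = 2 * 0.7 * 0.392 = 0.5488 m ≈ 54.88 cm

54.88 cm


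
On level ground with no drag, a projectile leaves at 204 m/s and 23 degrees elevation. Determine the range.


R = v0^2 * sin(2*theta) / g = 204^2 * sin(2*23°) / 9.81 = 3052 m

3052 m


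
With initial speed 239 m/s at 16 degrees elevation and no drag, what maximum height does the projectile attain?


H = (v0*sin(theta))^2 / (2g) = (239*sin(16°))^2 / (2*9.81) = 221.2 m

221.2 m


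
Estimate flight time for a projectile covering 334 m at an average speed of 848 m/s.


t = d/v = 334/848 = 0.3939 s

0.3939 s


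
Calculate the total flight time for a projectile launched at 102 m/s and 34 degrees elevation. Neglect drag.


T = 2*v0*sin(theta)/g = 2*102*sin(34°)/9.81 = 11.63 s

11.63 s


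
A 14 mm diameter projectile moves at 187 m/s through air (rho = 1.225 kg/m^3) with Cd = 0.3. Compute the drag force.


A = pi*(d/2)^2 = pi*(14/2000)^2 = 1.53938e-04 m^2
Fd = 0.5*Cd*rho*A*v^2 = 0.5*0.3*1.225*1.53938e-04*187^2 = 0.9891 N

0.9891 N


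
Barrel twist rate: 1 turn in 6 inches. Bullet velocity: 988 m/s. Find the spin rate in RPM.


twist_m = 6*0.0254 = 0.1524 m
spin = v/twist = 988/0.1524 = 6482.94 rev/s
RPM = spin*60 = 6482.94*60 ≈ 388976 RPM

388976 RPM


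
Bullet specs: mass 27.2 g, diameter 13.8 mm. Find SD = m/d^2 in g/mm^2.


SD = m/d^2 = 27.2/13.8^2 = 0.1428 g/mm^2

0.1428 g/mm^2


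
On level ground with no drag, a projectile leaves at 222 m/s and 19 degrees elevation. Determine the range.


R = v0^2 * sin(2*theta) / g = 222^2 * sin(2*19°) / 9.81 = 3093 m

3093 m


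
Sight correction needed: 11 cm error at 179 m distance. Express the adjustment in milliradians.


1 mrad subtends 1 cm per 10 m of range, so adj = error_cm / (dist_m / 10) = 11 / (179/10) = 0.6145 mrad

0.6145 mrad


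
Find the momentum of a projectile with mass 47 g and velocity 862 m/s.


p = m*v = 0.047*862 = 40.51 kg·m/s

40.51 kg·m/s


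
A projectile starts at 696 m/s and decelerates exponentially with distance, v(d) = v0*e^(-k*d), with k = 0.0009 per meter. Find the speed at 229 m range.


v = v0*exp(-k*d) = 696*exp(-0.0009*229) = 566.4 m/s

566.4 m/s


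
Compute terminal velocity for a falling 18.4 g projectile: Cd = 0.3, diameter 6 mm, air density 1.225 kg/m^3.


A = pi*(d/2)^2 = pi*(6/2000)^2 = 2.82743e-05 m^2
vt = sqrt(2mg/(Cd*rho*A)) = sqrt(2*0.0184*9.81/(0.3 * 1.225 * 2.82743e-05)) = 186.4 m/s

186.4 m/s


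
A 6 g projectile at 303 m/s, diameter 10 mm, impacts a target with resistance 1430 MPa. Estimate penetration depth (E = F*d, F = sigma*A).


A = pi*(d/2)^2 = pi*(10/2)^2 = 78.5398 mm^2
E = 0.5*m*v^2 = 0.5*0.006*303^2 = 275.427 J
depth = E/(sigma*A) = 275.427 J / (1430 MPa * 78.5398 mm^2) = 275.427/(1430 * 78.5398) m = 0.00245234 m ≈ 2.452 mm

2.452 mm


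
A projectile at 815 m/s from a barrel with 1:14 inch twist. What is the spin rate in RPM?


twist_m = 14*0.0254 = 0.3556 m
spin = v/twist = 815/0.3556 = 2291.901 rev/s
RPM = spin*60 = 2291.901*60 ≈ 137514 RPM

137514 RPM


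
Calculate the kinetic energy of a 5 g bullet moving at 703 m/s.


E = 0.5*m*v^2 = 0.5*0.005*703^2 = 1236 J

1236 J


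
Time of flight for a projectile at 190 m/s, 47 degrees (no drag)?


T = 2*v0*sin(theta)/g = 2*190*sin(47°)/9.81 = 28.33 s

28.33 s


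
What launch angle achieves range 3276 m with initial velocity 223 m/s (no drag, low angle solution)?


sin(2*theta) = R*g/v0^2 = 3276*9.81/223^2 = 0.646254, theta = arcsin(0.646254)/2 = 20.13°

20.13 degrees


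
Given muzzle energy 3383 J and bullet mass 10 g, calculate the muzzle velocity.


v = sqrt(2*E/m) = sqrt(2*3383/0.01) = 822.6 m/s

822.6 m/s


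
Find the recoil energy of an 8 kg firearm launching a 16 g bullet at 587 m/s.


v_r = m_p*v_p/m_gun = 0.016*587/8 = 1.174 m/s, E_r = 0.5*m_gun*v_r^2 = 0.5*8*1.174^2 = 5.513 J

5.513 J


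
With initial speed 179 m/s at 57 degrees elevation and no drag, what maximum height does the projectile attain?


H = (v0*sin(theta))^2 / (2g) = (179*sin(57°))^2 / (2*9.81) = 1149 m

1149 m


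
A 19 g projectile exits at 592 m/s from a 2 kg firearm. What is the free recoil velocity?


v_recoil = m_p * v_p / m_gun = 0.019 * 592 / 2 = 5.624 m/s

5.624 m/s


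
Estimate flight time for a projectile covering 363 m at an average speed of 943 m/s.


t = d/v = 363/943 = 0.3849 s

0.3849 s


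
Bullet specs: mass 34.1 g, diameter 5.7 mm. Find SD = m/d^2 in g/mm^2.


SD = m/d^2 = 34.1/5.7^2 = 1.05 g/mm^2

1.05 g/mm^2


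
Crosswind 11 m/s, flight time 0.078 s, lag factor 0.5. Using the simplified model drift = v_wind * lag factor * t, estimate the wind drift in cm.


drift = v_wind * lag * t = 11 * 0.5 * 0.078 = 0.429 m ≈ 42.9 cm

42.9 cm


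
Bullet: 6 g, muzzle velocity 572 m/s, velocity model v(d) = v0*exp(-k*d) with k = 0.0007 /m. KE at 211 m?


v = v0*exp(-k*d) = 572*exp(-0.0007*211) = 493.459 m/s
E = 0.5*m*v^2 = 0.5*0.006*493.459^2 = 730.5 J

730.5 J


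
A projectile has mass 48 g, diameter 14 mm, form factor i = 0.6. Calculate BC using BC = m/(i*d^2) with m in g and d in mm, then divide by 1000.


BC = m/(i*d^2*1000) = 48/(0.6 * 14^2 * 1000) = 0.0004082

0.0004082


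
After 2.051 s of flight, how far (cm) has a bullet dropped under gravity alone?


drop = 0.5*g*t^2 = 0.5*9.81*2.051^2 = 20.6334 m ≈ 2063 cm

2063 cm


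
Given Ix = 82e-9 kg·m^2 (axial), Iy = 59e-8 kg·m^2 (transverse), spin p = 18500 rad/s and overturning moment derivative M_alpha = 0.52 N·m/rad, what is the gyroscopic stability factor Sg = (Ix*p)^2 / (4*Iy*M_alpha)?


Sg = Ix^2 * p^2 / (4 * Iy * M_alpha) = (82e-9)^2 * 18500^2 / (4 * 59e-8 * 0.52) = 1.875

1.875


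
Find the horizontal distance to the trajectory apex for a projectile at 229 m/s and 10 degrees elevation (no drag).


R = v0^2*sin(2*theta)/g = 229^2*sin(2*10°)/9.81 = 1828.33 m
apex_dist = R/2 = 1828.33/2 = 914.2 m

914.2 m
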